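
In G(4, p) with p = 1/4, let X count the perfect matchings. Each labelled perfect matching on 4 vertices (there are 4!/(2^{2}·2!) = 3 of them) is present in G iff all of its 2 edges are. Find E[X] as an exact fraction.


K_4 has 4!/(2^{2}·2!) = 3 labelled perfect matchings.
For each such perfect matching H, let X_H = 1 if all 2 edges of H are present in G. Then P[X_H = 1] = p^{2} = (1/4)^{2} = 1/16.
Summing the indicators: E[X] = Σ_H E[X_H] = 3 · p^{2} = 3 · 1/16 = 3/16.
Numerically: E[X] ≈ 0.188.

E[X] = 3 · (1/4)^{2} = 3/16 ≈ 0.188.


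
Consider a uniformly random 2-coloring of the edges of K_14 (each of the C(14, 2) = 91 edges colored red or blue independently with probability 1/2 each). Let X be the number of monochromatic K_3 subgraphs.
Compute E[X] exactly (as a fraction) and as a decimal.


Let X = Σ_S X_S over the C(14, 3) = 364 subsets S of size 3, where X_S = 1 if the K_3 on S is monochromatic.
For a fixed S, the K_3 on S has C(3, 2) = 3 edges. P[all 3 edges red] = (1/2)^3, and likewise for blue, so P[monochromatic] = 2·(1/2)^3 = 2^{1 − 3} = 1/4.
By linearity of expectation: E[X] = C(14, 3) · 2^{1 − 3} = 364 · 1/4 = 91.
Numerically: E[X] ≈ 91.0000.

E[X] = C(14,3)·2^(1−C(3,2)) = 91 ≈ 91.0000.


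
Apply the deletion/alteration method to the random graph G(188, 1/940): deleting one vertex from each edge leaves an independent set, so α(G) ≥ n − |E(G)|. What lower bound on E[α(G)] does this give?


E[|E(G)|] = C(188, 2)·p = 17578 · (1/940) = 187/10.
E[α(G)] ≥ n − E[|E(G)|] = 188 − 187/10 = 1693/10.
Numerically: ≈ 169.3000.
(This is only a lower bound; the true E[α(G)] may be larger.)

E[α(G)] ≥ 1693/10 ≈ 169.3000.


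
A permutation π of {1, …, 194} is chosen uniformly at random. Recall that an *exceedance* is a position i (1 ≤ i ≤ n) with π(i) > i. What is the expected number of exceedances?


Write X = Σ_{i=1}^{194} X_i, where X_i = 1_{π(i) > i}.
For each fixed i, π(i) is uniform over {1, …, 194} (marginal of a uniform permutation), so P[π(i) > i] = (n − i)/n. Summing: Σ_{i=1}^{194} (n − i)/n = (0 + 1 + … + 193)/194 = 194(194 − 1)/(2·194) = (194 − 1)/2.
Hence E[X] = Σ_{i=1}^{194} (194 − i)/194 = 193/2 ≈ 96.5000.

E[X] = 193/2 = 96.5000.


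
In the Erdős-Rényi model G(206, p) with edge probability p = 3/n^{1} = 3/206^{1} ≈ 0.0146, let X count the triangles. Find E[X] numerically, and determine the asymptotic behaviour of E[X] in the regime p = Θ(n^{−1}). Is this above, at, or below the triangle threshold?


Number of potential triangles: C(206, 3) = 1435820.
Each occurs with probability p³ ≈ (0.0146)³ ≈ 3.08860e-06.
By linearity: E[X] = C(206, 3)·p³ ≈ 1435820 · 3.08860e-06 ≈ 4.435.
Here α = 1, so p = 3/n is exactly at the triangle threshold p ~ 1/n. Asymptotically E[X] → c³/6 = 3³/6 = 9/2 ≈ 4.500, a bounded constant. In this regime the triangle count is asymptotically Poisson(c³/6).

E[X] ≈ 4.435; in regime p = Θ(1/n^{1}) E[X] stays bounded (at the triangle threshold p ~ 1/n).


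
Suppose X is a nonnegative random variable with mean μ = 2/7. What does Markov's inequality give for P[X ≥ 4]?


μ = E[X] = 2/7, a = 4.
Markov: P[X ≥ 4] ≤ μ/a = (2/7)/4 = 1/14.
Numerically: ≈ 0.071.
(Since a = 4 > μ = 0.286, the bound 1/14 is < 1 and informative.)

P[X ≥ 4] ≤ 1/14 ≈ 0.071.


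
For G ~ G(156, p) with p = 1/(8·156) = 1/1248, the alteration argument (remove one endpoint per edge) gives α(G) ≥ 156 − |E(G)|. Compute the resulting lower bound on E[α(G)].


E[|E(G)|] = C(156, 2)·p = 12090 · (1/1248) = 155/16.
E[α(G)] ≥ n − E[|E(G)|] = 156 − 155/16 = 2341/16.
Numerically: ≈ 146.31250.
(This is only a lower bound; the true E[α(G)] may be larger.)

E[α(G)] ≥ 2341/16 ≈ 146.31250.


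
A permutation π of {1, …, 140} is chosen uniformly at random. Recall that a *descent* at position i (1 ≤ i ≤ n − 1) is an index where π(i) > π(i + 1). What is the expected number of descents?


Write X = Σ X_I over i = 1, …, 139, with X_I the indicator of one descent.
There are 139 indicators.
For each fixed i, the pair (π(i), π(i+1)) is a uniformly random ordered pair of distinct values from {1, …, 140}; by symmetry P[π(i) > π(i+1)] = 1/2.
By linearity: E[X] = 139 · (1/2) = (140 − 1) · (1/2) = 139/2 ≈ 69.500000.

E[X] = 139/2 = 69.500000.


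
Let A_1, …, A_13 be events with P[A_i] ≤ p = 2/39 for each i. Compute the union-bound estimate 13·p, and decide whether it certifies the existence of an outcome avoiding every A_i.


Union bound: P[∪_{i=1}^{13} A_i] ≤ Σ_i P[A_i] ≤ 13·p = 13·(2/39) = 2/3.
Numerically: 2/3 ≈ 0.66667.
Is 2/3 < 1? YES.
Since P[∪ A_i] ≤ 2/3 < 1, the complement has P[∩ A_i^c] ≥ 1 − 2/3 = 1/3 > 0, so some outcome avoids every A_i.

13·p = 2/3 ≈ 0.66667; existence CERTIFIED by the union bound.


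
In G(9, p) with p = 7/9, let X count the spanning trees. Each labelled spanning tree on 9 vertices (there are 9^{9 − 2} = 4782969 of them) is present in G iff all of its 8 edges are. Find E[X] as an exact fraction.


K_9 has 9^{9 − 2} = 4782969 labelled spanning trees.
For each such spanning tree H, let X_H = 1 if all 8 edges of H are present in G. Then P[X_H = 1] = p^{8} = (7/9)^{8} = 5764801/43046721.
Summing the indicators: E[X] = Σ_H E[X_H] = 4782969 · p^{8} = 4782969 · 5764801/43046721 = 5764801/9.
Numerically: E[X] ≈ 6.405e+05.

E[X] = 4782969 · (7/9)^{8} = 5764801/9 ≈ 6.405e+05.


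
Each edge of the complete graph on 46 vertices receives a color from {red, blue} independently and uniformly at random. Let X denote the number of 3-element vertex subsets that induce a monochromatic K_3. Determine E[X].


Let X = Σ_S X_S over the C(46, 3) = 15180 subsets S of size 3, where X_S = 1 if the K_3 on S is monochromatic.
For a fixed S, the K_3 on S has C(3, 2) = 3 edges. P[all 3 edges red] = (1/2)^3, and likewise for blue, so P[monochromatic] = 2·(1/2)^3 = 2^{1 − 3} = 1/4.
By linearity: E[X] = C(46, 3) · 2^{1 − 3} = 15180 · 1/4 = 3795.
Numerically: E[X] ≈ 3795.0000.

E[X] = C(46,3)·2^(1−C(3,2)) = 3795 ≈ 3795.0000.


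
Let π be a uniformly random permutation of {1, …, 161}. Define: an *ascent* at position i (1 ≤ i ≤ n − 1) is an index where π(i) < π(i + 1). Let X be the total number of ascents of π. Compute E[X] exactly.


Write X = Σ X_I over i = 1, …, 160, with X_I the indicator of one ascent.
There are 160 indicators.
For each fixed i, the pair (π(i), π(i+1)) is a uniformly random ordered pair of distinct values from {1, …, 161}; by symmetry P[π(i) < π(i+1)] = 1/2.
By linearity: E[X] = 160 · (1/2) = (161 − 1) · (1/2) = 80 ≈ 80.000.

E[X] = 80 = 80.000.


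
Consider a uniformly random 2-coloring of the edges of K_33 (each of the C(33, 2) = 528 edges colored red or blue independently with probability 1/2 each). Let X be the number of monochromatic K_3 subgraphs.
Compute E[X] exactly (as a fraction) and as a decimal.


Let X = Σ_S X_S over the C(33, 3) = 5456 subsets S of size 3, where X_S = 1 if the K_3 on S is monochromatic.
For a fixed S, the K_3 on S has C(3, 2) = 3 edges. P[all 3 edges red] = (1/2)^3, and likewise for blue, so P[monochromatic] = 2·(1/2)^3 = 2^{1 − 3} = 1/4.
By linearity: E[X] = C(33, 3) · 2^{1 − 3} = 5456 · 1/4 = 1364.
Numerically: E[X] ≈ 1364.000.

E[X] = C(33,3)·2^(1−C(3,2)) = 1364 ≈ 1364.000.


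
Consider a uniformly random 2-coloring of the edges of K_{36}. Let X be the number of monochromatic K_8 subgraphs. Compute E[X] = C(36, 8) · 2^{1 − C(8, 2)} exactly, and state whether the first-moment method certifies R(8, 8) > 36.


E[X] = C(36, 8) · 2^{1 − 28} = 30260340 · 2^{−27} = 30260340/134217728.
As a reduced fraction: E[X] = 7565085/33554432 ≈ 0.2255.
Is E[X] < 1? YES.
Since E[X] < 1, there exists a 2-coloring of K_{36} with no monochromatic K_8; hence R(8, 8) > 36.

E[X] = 7565085/33554432 ≈ 0.2255; E[X] < 1, so R(8, 8) > 36.


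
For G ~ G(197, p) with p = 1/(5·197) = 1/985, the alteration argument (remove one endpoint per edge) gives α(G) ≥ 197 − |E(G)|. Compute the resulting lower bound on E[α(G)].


E[|E(G)|] = C(197, 2)·p = 19306 · (1/985) = 98/5.
E[α(G)] ≥ n − E[|E(G)|] = 197 − 98/5 = 887/5.
Numerically: ≈ 177.400.
(This is only a lower bound; the true E[α(G)] may be larger.)

E[α(G)] ≥ 887/5 ≈ 177.400.


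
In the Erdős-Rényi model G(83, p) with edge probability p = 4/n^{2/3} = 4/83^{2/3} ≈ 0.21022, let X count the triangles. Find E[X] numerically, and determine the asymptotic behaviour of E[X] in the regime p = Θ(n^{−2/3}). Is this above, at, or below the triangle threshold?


Number of potential triangles: C(83, 3) = 91881.
Each occurs with probability p³ ≈ (0.21022)³ ≈ 9.29017274e-03.
By linearity: E[X] = C(83, 3)·p³ ≈ 91881 · 9.29017274e-03 ≈ 853.590361.
Since α = 2/3 < 1, p = c/n^{2/3} ≫ 1/n is above the triangle threshold p ~ 1/n. Asymptotically E[X] ~ (c³/6)·n^{3(1−α)} = (4³/6)·n^{1} → ∞; triangles are abundant w.h.p.

E[X] ≈ 853.590361; in regime p = Θ(1/n^{2/3}) E[X] diverges (above the triangle threshold p ~ 1/n).


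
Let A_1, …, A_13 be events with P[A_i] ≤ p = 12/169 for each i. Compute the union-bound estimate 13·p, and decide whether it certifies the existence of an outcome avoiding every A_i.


Union bound: P[∪_{i=1}^{13} A_i] ≤ Σ_i P[A_i] ≤ 13·p = 13·(12/169) = 12/13.
Numerically: 12/13 ≈ 0.9230769.
Is 12/13 < 1? YES.
Since P[∪ A_i] ≤ 12/13 < 1, the complement has P[∩ A_i^c] ≥ 1 − 12/13 = 1/13 > 0, so some outcome avoids every A_i.

13·p = 12/13 ≈ 0.9230769; existence CERTIFIED by the union bound.


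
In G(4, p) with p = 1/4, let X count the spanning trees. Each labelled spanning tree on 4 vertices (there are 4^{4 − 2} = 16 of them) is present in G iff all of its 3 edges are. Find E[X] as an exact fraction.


K_4 has 4^{4 − 2} = 16 labelled spanning trees.
For each such spanning tree H, let X_H = 1 if all 3 edges of H are present in G. Then P[X_H = 1] = p^{3} = (1/4)^{3} = 1/64.
By linearity of expectation: E[X] = Σ_H E[X_H] = 16 · p^{3} = 16 · 1/64 = 1/4.
Numerically: E[X] ≈ 0.25.

E[X] = 16 · (1/4)^{3} = 1/4 ≈ 0.25.


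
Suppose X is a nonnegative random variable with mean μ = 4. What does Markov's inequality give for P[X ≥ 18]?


μ = E[X] = 4, a = 18.
Markov: P[X ≥ 18] ≤ μ/a = (4)/18 = 2/9.
Numerically: ≈ 0.222222.
(Since a = 18 > μ = 4.000000, the bound 2/9 is < 1 and informative.)

P[X ≥ 18] ≤ 2/9 ≈ 0.222222.


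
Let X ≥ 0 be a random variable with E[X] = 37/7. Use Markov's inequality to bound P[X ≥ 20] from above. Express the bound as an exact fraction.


μ = E[X] = 37/7, a = 20.
Markov: P[X ≥ 20] ≤ μ/a = (37/7)/20 = 37/140.
Numerically: ≈ 0.26429.
(Since a = 20 > μ = 5.28571, the bound 37/140 is < 1 and informative.)

P[X ≥ 20] ≤ 37/140 ≈ 0.26429.


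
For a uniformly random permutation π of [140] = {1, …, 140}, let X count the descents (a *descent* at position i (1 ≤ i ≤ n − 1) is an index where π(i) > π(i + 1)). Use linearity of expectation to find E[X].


Write X = Σ X_I over i = 1, …, 139, with X_I the indicator of one descent.
There are 139 indicators.
For each fixed i, the pair (π(i), π(i+1)) is a uniformly random ordered pair of distinct values from {1, …, 140}; by symmetry P[π(i) > π(i+1)] = 1/2.
By linearity: E[X] = 139 · (1/2) = (140 − 1) · (1/2) = 139/2 ≈ 69.500.

E[X] = 139/2 = 69.500.


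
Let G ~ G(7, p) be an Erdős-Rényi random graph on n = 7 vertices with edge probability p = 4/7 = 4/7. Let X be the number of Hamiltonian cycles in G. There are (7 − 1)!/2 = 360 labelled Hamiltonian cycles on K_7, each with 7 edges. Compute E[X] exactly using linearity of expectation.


K_7 has (7 − 1)!/2 = 360 labelled Hamiltonian cycles.
For each such Hamiltonian cycle H, let X_H = 1 if all 7 edges of H are present in G. Then P[X_H = 1] = p^{7} = (4/7)^{7} = 16384/823543.
Summing the indicators: E[X] = Σ_H E[X_H] = 360 · p^{7} = 360 · 16384/823543 = 5898240/823543.
Numerically: E[X] ≈ 7.162.

E[X] = 360 · (4/7)^{7} = 5898240/823543 ≈ 7.162.


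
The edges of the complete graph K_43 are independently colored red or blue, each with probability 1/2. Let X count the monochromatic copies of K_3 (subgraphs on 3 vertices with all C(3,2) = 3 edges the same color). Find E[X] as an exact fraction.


Let X = Σ_S X_S over the C(43, 3) = 12341 subsets S of size 3, where X_S = 1 if the K_3 on S is monochromatic.
For a fixed S, the K_3 on S has C(3, 2) = 3 edges. P[all 3 edges red] = (1/2)^3, and likewise for blue, so P[monochromatic] = 2·(1/2)^3 = 2^{1 − 3} = 1/4.
By linearity: E[X] = C(43, 3) · 2^{1 − 3} = 12341 · 1/4 = 12341/4.
Numerically: E[X] ≈ 3085.250.

E[X] = C(43,3)·2^(1−C(3,2)) = 12341/4 ≈ 3085.250.


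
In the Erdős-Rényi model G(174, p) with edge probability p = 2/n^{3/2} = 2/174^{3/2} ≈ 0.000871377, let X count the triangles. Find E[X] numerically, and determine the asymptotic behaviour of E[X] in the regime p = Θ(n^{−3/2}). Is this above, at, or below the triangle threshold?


Number of potential triangles: C(174, 3) = 862924.
Each occurs with probability p³ ≈ (0.000871377)³ ≈ 6.61634846e-10.
By linearity: E[X] = C(174, 3)·p³ ≈ 862924 · 6.61634846e-10 ≈ 0.000571.
Since α = 3/2 > 1, p = c/n^{3/2} = o(1/n) is below the triangle threshold p ~ 1/n. Asymptotically E[X] ~ (c³/6)·n^{3(1−α)} = (2³/6)·n^{-1.5} → 0, so by Markov's inequality G has no triangles w.h.p.

E[X] ≈ 0.000571; in regime p = Θ(1/n^{3/2}) E[X] tends to 0 (below the triangle threshold p ~ 1/n).


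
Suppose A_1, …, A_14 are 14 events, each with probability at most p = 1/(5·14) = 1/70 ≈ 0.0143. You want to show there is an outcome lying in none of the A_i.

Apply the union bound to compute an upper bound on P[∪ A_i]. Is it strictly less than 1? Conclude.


Union bound: P[∪_{i=1}^{14} A_i] ≤ Σ_i P[A_i] ≤ 14·p = 14·(1/70) = 1/5.
Numerically: 1/5 ≈ 0.2000.
Is 1/5 < 1? YES.
Since P[∪ A_i] ≤ 1/5 < 1, the complement has P[∩ A_i^c] ≥ 1 − 1/5 = 4/5 > 0, so some outcome avoids every A_i.

14·p = 1/5 ≈ 0.2000; existence CERTIFIED by the union bound.


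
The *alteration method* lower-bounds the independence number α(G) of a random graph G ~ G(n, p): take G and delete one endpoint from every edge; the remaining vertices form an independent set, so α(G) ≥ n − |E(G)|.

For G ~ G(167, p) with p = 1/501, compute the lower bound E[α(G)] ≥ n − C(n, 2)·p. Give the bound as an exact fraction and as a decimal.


E[|E(G)|] = C(167, 2)·p = 13861 · (1/501) = 83/3.
E[α(G)] ≥ n − E[|E(G)|] = 167 − 83/3 = 418/3.
Numerically: ≈ 139.3333.
(This is only a lower bound; the true E[α(G)] may be larger.)

E[α(G)] ≥ 418/3 ≈ 139.3333.


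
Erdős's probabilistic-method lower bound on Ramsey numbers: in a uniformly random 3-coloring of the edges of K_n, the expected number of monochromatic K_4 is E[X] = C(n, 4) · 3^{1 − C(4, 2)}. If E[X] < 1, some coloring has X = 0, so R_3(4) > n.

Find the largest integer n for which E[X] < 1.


We need C(n, 4) · 3^{1 − 6} < 1, i.e. C(n, 4) < 3^{6 − 1} = 243.
Check values of n near the boundary:
  n = 5: C(5, 4) = 5; 5 < 243? YES
  n = 6: C(6, 4) = 15; 15 < 243? YES
  n = 7: C(7, 4) = 35; 35 < 243? YES
  n = 8: C(8, 4) = 70; 70 < 243? YES
  n = 9: C(9, 4) = 126; 126 < 243? YES
  n = 10: C(10, 4) = 210; 210 < 243? YES
  n = 11: C(11, 4) = 330; 330 < 243? NO
The largest n with C(n, 4) < 243 is n = 10 (where E[X] = 70/81 ≈ 0.8641975). Hence R_3(4) > 10, i.e. R_3(4) ≥ 11.

Largest n = 10; hence R_3(4) > 10.


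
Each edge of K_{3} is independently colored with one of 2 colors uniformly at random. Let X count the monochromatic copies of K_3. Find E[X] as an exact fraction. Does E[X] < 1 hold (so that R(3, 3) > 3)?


E[X] = C(3, 3) · 2^{1 − 3} = 1 · 2^{−2} = 1/4.
As a reduced fraction: E[X] = 1/4 ≈ 0.25000.
Is E[X] < 1? YES.
Since E[X] < 1, there exists a 2-coloring of K_{3} with no monochromatic K_3; hence R(3, 3) > 3.

E[X] = 1/4 ≈ 0.25000; E[X] < 1, so R(3, 3) > 3.


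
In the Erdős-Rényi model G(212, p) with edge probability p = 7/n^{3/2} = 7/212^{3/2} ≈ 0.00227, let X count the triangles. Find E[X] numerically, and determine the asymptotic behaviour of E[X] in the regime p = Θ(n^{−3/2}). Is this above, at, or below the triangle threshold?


Number of potential triangles: C(212, 3) = 1565620.
Each occurs with probability p³ ≈ (0.00227)³ ≈ 1.16623e-08.
By linearity: E[X] = C(212, 3)·p³ ≈ 1565620 · 1.16623e-08 ≈ 0.018.
Since α = 3/2 > 1, p = c/n^{3/2} = o(1/n) is below the triangle threshold p ~ 1/n. Asymptotically E[X] ~ (c³/6)·n^{3(1−α)} = (7³/6)·n^{-1.5} → 0, so by Markov's inequality G has no triangles w.h.p.

E[X] ≈ 0.018; in regime p = Θ(1/n^{3/2}) E[X] tends to 0 (below the triangle threshold p ~ 1/n).


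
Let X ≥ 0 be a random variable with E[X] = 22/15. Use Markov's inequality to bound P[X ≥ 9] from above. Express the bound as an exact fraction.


μ = E[X] = 22/15, a = 9.
Markov: P[X ≥ 9] ≤ μ/a = (22/15)/9 = 22/135.
Numerically: ≈ 0.162963.
(Since a = 9 > μ = 1.466667, the bound 22/135 is < 1 and informative.)

P[X ≥ 9] ≤ 22/135 ≈ 0.162963.


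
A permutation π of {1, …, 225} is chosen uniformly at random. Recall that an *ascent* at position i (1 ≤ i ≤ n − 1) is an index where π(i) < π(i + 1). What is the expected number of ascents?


Write X = Σ X_I over i = 1, …, 224, with X_I the indicator of one ascent.
There are 224 indicators.
For each fixed i, the pair (π(i), π(i+1)) is a uniformly random ordered pair of distinct values from {1, …, 225}; by symmetry P[π(i) < π(i+1)] = 1/2.
By linearity: E[X] = 224 · (1/2) = (225 − 1) · (1/2) = 112 ≈ 112.000.

E[X] = 112 = 112.000.


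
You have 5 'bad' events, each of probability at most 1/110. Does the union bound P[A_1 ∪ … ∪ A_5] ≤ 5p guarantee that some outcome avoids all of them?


Union bound: P[∪_{i=1}^{5} A_i] ≤ Σ_i P[A_i] ≤ 5·p = 5·(1/110) = 1/22.
Numerically: 1/22 ≈ 0.0454545.
Is 1/22 < 1? YES.
Since P[∪ A_i] ≤ 1/22 < 1, the complement has P[∩ A_i^c] ≥ 1 − 1/22 = 21/22 > 0, so some outcome avoids every A_i.

5·p = 1/22 ≈ 0.0454545; existence CERTIFIED by the union bound.


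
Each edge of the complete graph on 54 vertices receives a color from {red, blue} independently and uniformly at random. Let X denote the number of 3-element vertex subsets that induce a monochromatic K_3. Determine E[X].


Let X = Σ_S X_S over the C(54, 3) = 24804 subsets S of size 3, where X_S = 1 if the K_3 on S is monochromatic.
For a fixed S, the K_3 on S has C(3, 2) = 3 edges. P[all 3 edges red] = (1/2)^3, and likewise for blue, so P[monochromatic] = 2·(1/2)^3 = 2^{1 − 3} = 1/4.
Summing: E[X] = C(54, 3) · 2^{1 − 3} = 24804 · 1/4 = 6201.
Numerically: E[X] ≈ 6201.00000.

E[X] = C(54,3)·2^(1−C(3,2)) = 6201 ≈ 6201.00000.


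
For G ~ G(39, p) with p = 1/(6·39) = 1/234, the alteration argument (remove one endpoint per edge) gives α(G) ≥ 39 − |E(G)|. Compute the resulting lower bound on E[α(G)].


E[|E(G)|] = C(39, 2)·p = 741 · (1/234) = 19/6.
E[α(G)] ≥ n − E[|E(G)|] = 39 − 19/6 = 215/6.
Numerically: ≈ 35.83333.
(This is only a lower bound; the true E[α(G)] may be larger.)

E[α(G)] ≥ 215/6 ≈ 35.83333.


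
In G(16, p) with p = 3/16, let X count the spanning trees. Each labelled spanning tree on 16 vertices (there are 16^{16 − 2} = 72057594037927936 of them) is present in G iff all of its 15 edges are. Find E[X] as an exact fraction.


K_16 has 16^{16 − 2} = 72057594037927936 labelled spanning trees.
For each such spanning tree H, let X_H = 1 if all 15 edges of H are present in G. Then P[X_H = 1] = p^{15} = (3/16)^{15} = 14348907/1152921504606846976.
Summing the indicators: E[X] = Σ_H E[X_H] = 72057594037927936 · p^{15} = 72057594037927936 · 14348907/1152921504606846976 = 14348907/16.
Numerically: E[X] ≈ 8.97e+05.

E[X] = 72057594037927936 · (3/16)^{15} = 14348907/16 ≈ 8.97e+05.


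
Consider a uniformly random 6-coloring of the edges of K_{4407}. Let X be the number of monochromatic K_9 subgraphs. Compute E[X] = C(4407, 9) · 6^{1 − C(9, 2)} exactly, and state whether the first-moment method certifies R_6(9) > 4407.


E[X] = C(4407, 9) · 6^{1 − 36} = 1713856532599459170657070050 · 6^{−35} = 1713856532599459170657070050/1719070799748422591028658176.
As a reduced fraction: E[X] = 285642755433243195109511675/286511799958070431838109696 ≈ 0.997.
Is E[X] < 1? YES.
Since E[X] < 1, there exists a 6-coloring of K_{4407} with no monochromatic K_9; hence R_6(9) > 4407.

E[X] = 285642755433243195109511675/286511799958070431838109696 ≈ 0.997; E[X] < 1, so R_6(9) > 4407.


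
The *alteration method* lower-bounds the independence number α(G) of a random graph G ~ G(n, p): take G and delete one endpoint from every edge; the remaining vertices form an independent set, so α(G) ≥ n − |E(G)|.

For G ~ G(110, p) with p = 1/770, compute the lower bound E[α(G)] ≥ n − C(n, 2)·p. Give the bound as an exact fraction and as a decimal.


E[|E(G)|] = C(110, 2)·p = 5995 · (1/770) = 109/14.
E[α(G)] ≥ n − E[|E(G)|] = 110 − 109/14 = 1431/14.
Numerically: ≈ 102.21429.
(This is only a lower bound; the true E[α(G)] may be larger.)

E[α(G)] ≥ 1431/14 ≈ 102.21429.


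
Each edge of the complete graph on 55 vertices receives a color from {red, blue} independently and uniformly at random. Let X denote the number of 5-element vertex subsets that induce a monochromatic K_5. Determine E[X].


Let X = Σ_S X_S over the C(55, 5) = 3478761 subsets S of size 5, where X_S = 1 if the K_5 on S is monochromatic.
For a fixed S, the K_5 on S has C(5, 2) = 10 edges. P[all 10 edges red] = (1/2)^10, and likewise for blue, so P[monochromatic] = 2·(1/2)^10 = 2^{1 − 10} = 1/512.
By linearity of expectation: E[X] = C(55, 5) · 2^{1 − 10} = 3478761 · 1/512 = 3478761/512.
Numerically: E[X] ≈ 6794.455078.

E[X] = C(55,5)·2^(1−C(5,2)) = 3478761/512 ≈ 6794.455078.


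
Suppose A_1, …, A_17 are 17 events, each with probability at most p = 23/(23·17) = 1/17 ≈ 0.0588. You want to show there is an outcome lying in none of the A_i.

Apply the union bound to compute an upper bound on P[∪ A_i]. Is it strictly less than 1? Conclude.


Union bound: P[∪_{i=1}^{17} A_i] ≤ Σ_i P[A_i] ≤ 17·p = 17·(1/17) = 1.
Numerically: 1 ≈ 1.0000.
Is 1 < 1? NO.
Since the bound 1 is ≥ 1, the union bound is uninformative here; it does NOT by itself certify existence.

17·p = 1 ≈ 1.0000; existence NOT certified by the union bound.


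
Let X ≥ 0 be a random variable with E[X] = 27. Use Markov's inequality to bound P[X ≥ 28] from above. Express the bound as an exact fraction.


μ = E[X] = 27, a = 28.
Markov: P[X ≥ 28] ≤ μ/a = (27)/28 = 27/28.
Numerically: ≈ 0.964286.
(Since a = 28 > μ = 27.000000, the bound 27/28 is < 1 and informative.)

P[X ≥ 28] ≤ 27/28 ≈ 0.964286.


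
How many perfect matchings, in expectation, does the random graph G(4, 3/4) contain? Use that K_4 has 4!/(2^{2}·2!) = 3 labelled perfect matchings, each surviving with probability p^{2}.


K_4 has 4!/(2^{2}·2!) = 3 labelled perfect matchings.
For each such perfect matching H, let X_H = 1 if all 2 edges of H are present in G. Then P[X_H = 1] = p^{2} = (3/4)^{2} = 9/16.
Summing the indicators: E[X] = Σ_H E[X_H] = 3 · p^{2} = 3 · 9/16 = 27/16.
Numerically: E[X] ≈ 1.69.

E[X] = 3 · (3/4)^{2} = 27/16 ≈ 1.69.


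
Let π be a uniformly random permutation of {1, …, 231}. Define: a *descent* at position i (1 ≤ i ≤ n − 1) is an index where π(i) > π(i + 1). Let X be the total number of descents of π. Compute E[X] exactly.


Write X = Σ X_I over i = 1, …, 230, with X_I the indicator of one descent.
There are 230 indicators.
For each fixed i, the pair (π(i), π(i+1)) is a uniformly random ordered pair of distinct values from {1, …, 231}; by symmetry P[π(i) > π(i+1)] = 1/2.
By linearity: E[X] = 230 · (1/2) = (231 − 1) · (1/2) = 115 ≈ 115.000000.

E[X] = 115 = 115.000000.


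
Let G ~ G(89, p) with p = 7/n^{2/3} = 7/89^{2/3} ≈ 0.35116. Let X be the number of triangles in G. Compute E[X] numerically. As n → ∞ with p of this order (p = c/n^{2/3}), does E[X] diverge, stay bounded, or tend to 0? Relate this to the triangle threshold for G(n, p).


Number of potential triangles: C(89, 3) = 113564.
Each occurs with probability p³ ≈ (0.35116)³ ≈ 4.3302613e-02.
By linearity: E[X] = C(89, 3)·p³ ≈ 113564 · 4.3302613e-02 ≈ 4917.61798.
Since α = 2/3 < 1, p = c/n^{2/3} ≫ 1/n is above the triangle threshold p ~ 1/n. Asymptotically E[X] ~ (c³/6)·n^{3(1−α)} = (7³/6)·n^{1} → ∞; triangles are abundant w.h.p.

E[X] ≈ 4917.61798; in regime p = Θ(1/n^{2/3}) E[X] diverges (above the triangle threshold p ~ 1/n).


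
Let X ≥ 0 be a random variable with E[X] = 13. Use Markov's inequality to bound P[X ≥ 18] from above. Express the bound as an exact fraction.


μ = E[X] = 13, a = 18.
Markov: P[X ≥ 18] ≤ μ/a = (13)/18 = 13/18.
Numerically: ≈ 0.7222.
(Since a = 18 > μ = 13.0000, the bound 13/18 is < 1 and informative.)

P[X ≥ 18] ≤ 13/18 ≈ 0.7222.


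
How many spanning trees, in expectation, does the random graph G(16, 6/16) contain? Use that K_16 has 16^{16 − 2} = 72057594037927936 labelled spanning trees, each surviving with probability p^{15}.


K_16 has 16^{16 − 2} = 72057594037927936 labelled spanning trees.
For each such spanning tree H, let X_H = 1 if all 15 edges of H are present in G. Then P[X_H = 1] = p^{15} = (3/8)^{15} = 14348907/35184372088832.
By linearity of expectation: E[X] = Σ_H E[X_H] = 72057594037927936 · p^{15} = 72057594037927936 · 14348907/35184372088832 = 29386561536.
Numerically: E[X] ≈ 2.939e+10.

E[X] = 72057594037927936 · (3/8)^{15} = 29386561536 ≈ 2.939e+10.


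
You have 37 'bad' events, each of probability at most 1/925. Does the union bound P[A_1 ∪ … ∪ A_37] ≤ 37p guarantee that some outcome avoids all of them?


Union bound: P[∪_{i=1}^{37} A_i] ≤ Σ_i P[A_i] ≤ 37·p = 37·(1/925) = 1/25.
Numerically: 1/25 ≈ 0.040000.
Is 1/25 < 1? YES.
Since P[∪ A_i] ≤ 1/25 < 1, the complement has P[∩ A_i^c] ≥ 1 − 1/25 = 24/25 > 0, so some outcome avoids every A_i.

37·p = 1/25 ≈ 0.040000; existence CERTIFIED by the union bound.


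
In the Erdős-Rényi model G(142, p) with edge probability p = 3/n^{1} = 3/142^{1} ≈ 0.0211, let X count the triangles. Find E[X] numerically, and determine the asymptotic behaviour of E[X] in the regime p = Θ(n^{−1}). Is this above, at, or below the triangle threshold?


Number of potential triangles: C(142, 3) = 467180.
Each occurs with probability p³ ≈ (0.0211)³ ≈ 9.42972e-06.
By linearity: E[X] = C(142, 3)·p³ ≈ 467180 · 9.42972e-06 ≈ 4.405.
Here α = 1, so p = 3/n is exactly at the triangle threshold p ~ 1/n. Asymptotically E[X] → c³/6 = 3³/6 = 9/2 ≈ 4.500, a bounded constant. In this regime the triangle count is asymptotically Poisson(c³/6).

E[X] ≈ 4.405; in regime p = Θ(1/n^{1}) E[X] stays bounded (at the triangle threshold p ~ 1/n).


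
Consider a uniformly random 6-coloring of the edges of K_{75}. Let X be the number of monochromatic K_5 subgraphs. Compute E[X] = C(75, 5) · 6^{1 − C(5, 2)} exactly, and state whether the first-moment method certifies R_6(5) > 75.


E[X] = C(75, 5) · 6^{1 − 10} = 17259390 · 6^{−9} = 17259390/10077696.
As a reduced fraction: E[X] = 958855/559872 ≈ 1.713.
Is E[X] < 1? NO.
Since E[X] ≥ 1, the first-moment bound is inconclusive at n = 75; it does NOT by itself certify R_6(5) > 75.

E[X] = 958855/559872 ≈ 1.713; E[X] ≥ 1; first-moment method inconclusive here.


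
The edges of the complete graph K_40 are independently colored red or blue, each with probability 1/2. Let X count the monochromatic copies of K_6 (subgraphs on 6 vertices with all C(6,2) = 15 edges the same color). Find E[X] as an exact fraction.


Let X = Σ_S X_S over the C(40, 6) = 3838380 subsets S of size 6, where X_S = 1 if the K_6 on S is monochromatic.
For a fixed S, the K_6 on S has C(6, 2) = 15 edges. P[all 15 edges red] = (1/2)^15, and likewise for blue, so P[monochromatic] = 2·(1/2)^15 = 2^{1 − 15} = 1/16384.
By linearity of expectation: E[X] = C(40, 6) · 2^{1 − 15} = 3838380 · 1/16384 = 959595/4096.
Numerically: E[X] ≈ 234.2761.

E[X] = C(40,6)·2^(1−C(6,2)) = 959595/4096 ≈ 234.2761.


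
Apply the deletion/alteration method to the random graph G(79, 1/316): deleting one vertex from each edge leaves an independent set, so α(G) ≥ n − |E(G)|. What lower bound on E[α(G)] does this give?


E[|E(G)|] = C(79, 2)·p = 3081 · (1/316) = 39/4.
E[α(G)] ≥ n − E[|E(G)|] = 79 − 39/4 = 277/4.
Numerically: ≈ 69.250000.
(This is only a lower bound; the true E[α(G)] may be larger.)

E[α(G)] ≥ 277/4 ≈ 69.250000.


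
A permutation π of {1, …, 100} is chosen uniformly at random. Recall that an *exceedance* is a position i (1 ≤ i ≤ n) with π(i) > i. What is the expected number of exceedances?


Write X = Σ_{i=1}^{100} X_i, where X_i = 1_{π(i) > i}.
For each fixed i, π(i) is uniform over {1, …, 100} (marginal of a uniform permutation), so P[π(i) > i] = (n − i)/n. Summing: Σ_{i=1}^{100} (n − i)/n = (0 + 1 + … + 99)/100 = 100(100 − 1)/(2·100) = (100 − 1)/2.
Hence E[X] = Σ_{i=1}^{100} (100 − i)/100 = 99/2 ≈ 49.50000.

E[X] = 99/2 = 49.50000.


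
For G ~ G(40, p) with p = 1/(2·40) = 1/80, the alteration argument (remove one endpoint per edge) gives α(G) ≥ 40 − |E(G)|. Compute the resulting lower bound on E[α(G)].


E[|E(G)|] = C(40, 2)·p = 780 · (1/80) = 39/4.
E[α(G)] ≥ n − E[|E(G)|] = 40 − 39/4 = 121/4.
Numerically: ≈ 30.25000.
(This is only a lower bound; the true E[α(G)] may be larger.)

E[α(G)] ≥ 121/4 ≈ 30.25000.


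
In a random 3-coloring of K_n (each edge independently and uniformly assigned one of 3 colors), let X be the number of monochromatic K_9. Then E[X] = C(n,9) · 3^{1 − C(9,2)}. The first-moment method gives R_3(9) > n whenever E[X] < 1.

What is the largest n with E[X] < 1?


We need C(n, 9) · 3^{1 − 36} < 1, i.e. C(n, 9) < 3^{36 − 1} = 50031545098999707.
Check values of n near the boundary:
  n = 298: C(298, 9) = 45207677551849890; 45207677551849890 < 50031545098999707? YES
  n = 299: C(299, 9) = 46610674441390059; 46610674441390059 < 50031545098999707? YES
  n = 300: C(300, 9) = 48052241692154700; 48052241692154700 < 50031545098999707? YES
  n = 301: C(301, 9) = 49533303936090975; 49533303936090975 < 50031545098999707? YES
  n = 302: C(302, 9) = 51054804739588650; 51054804739588650 < 50031545098999707? NO
The largest n with C(n, 9) < 50031545098999707 is n = 301 (where E[X] = 16511101312030325/16677181699666569 ≈ 0.990). Hence R_3(9) > 301, i.e. R_3(9) ≥ 302.

Largest n = 301; hence R_3(9) > 301.


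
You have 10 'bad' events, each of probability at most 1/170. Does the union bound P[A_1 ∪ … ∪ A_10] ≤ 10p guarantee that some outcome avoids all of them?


Union bound: P[∪_{i=1}^{10} A_i] ≤ Σ_i P[A_i] ≤ 10·p = 10·(1/170) = 1/17.
Numerically: 1/17 ≈ 0.0588235.
Is 1/17 < 1? YES.
Since P[∪ A_i] ≤ 1/17 < 1, the complement has P[∩ A_i^c] ≥ 1 − 1/17 = 16/17 > 0, so some outcome avoids every A_i.

10·p = 1/17 ≈ 0.0588235; existence CERTIFIED by the union bound.


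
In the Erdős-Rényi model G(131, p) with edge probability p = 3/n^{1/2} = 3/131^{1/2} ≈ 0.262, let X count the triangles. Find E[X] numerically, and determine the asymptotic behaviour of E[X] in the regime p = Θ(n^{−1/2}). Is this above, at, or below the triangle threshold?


Number of potential triangles: C(131, 3) = 366145.
Each occurs with probability p³ ≈ (0.262)³ ≈ 1.80076e-02.
By linearity: E[X] = C(131, 3)·p³ ≈ 366145 · 1.80076e-02 ≈ 6593.408.
Since α = 1/2 < 1, p = c/n^{1/2} ≫ 1/n is above the triangle threshold p ~ 1/n. Asymptotically E[X] ~ (c³/6)·n^{3(1−α)} = (3³/6)·n^{1.5} → ∞; triangles are abundant w.h.p.

E[X] ≈ 6593.408; in regime p = Θ(1/n^{1/2}) E[X] diverges (above the triangle threshold p ~ 1/n).


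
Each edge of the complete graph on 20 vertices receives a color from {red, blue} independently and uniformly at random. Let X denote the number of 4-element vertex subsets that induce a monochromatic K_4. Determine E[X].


Let X = Σ_S X_S over the C(20, 4) = 4845 subsets S of size 4, where X_S = 1 if the K_4 on S is monochromatic.
For a fixed S, the K_4 on S has C(4, 2) = 6 edges. P[all 6 edges red] = (1/2)^6, and likewise for blue, so P[monochromatic] = 2·(1/2)^6 = 2^{1 − 6} = 1/32.
By linearity: E[X] = C(20, 4) · 2^{1 − 6} = 4845 · 1/32 = 4845/32.
Numerically: E[X] ≈ 151.406250.

E[X] = C(20,4)·2^(1−C(4,2)) = 4845/32 ≈ 151.406250.


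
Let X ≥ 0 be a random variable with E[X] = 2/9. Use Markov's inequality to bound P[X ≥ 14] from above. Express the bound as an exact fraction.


μ = E[X] = 2/9, a = 14.
Markov: P[X ≥ 14] ≤ μ/a = (2/9)/14 = 1/63.
Numerically: ≈ 0.015873.
(Since a = 14 > μ = 0.222222, the bound 1/63 is < 1 and informative.)

P[X ≥ 14] ≤ 1/63 ≈ 0.015873.


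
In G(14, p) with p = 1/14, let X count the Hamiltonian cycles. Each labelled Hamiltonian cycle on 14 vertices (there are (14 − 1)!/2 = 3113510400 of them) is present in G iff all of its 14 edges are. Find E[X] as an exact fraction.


K_14 has (14 − 1)!/2 = 3113510400 labelled Hamiltonian cycles.
For each such Hamiltonian cycle H, let X_H = 1 if all 14 edges of H are present in G. Then P[X_H = 1] = p^{14} = (1/14)^{14} = 1/11112006825558016.
By linearity: E[X] = Σ_H E[X_H] = 3113510400 · p^{14} = 3113510400 · 1/11112006825558016 = 868725/3100448333024.
Numerically: E[X] ≈ 2.80193e-07.

E[X] = 3113510400 · (1/14)^{14} = 868725/3100448333024 ≈ 2.80193e-07.


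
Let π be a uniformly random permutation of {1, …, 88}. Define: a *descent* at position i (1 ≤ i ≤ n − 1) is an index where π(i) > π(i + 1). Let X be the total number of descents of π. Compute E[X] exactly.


Write X = Σ X_I over i = 1, …, 87, with X_I the indicator of one descent.
There are 87 indicators.
For each fixed i, the pair (π(i), π(i+1)) is a uniformly random ordered pair of distinct values from {1, …, 88}; by symmetry P[π(i) > π(i+1)] = 1/2.
By linearity: E[X] = 87 · (1/2) = (88 − 1) · (1/2) = 87/2 ≈ 43.500.

E[X] = 87/2 = 43.500.


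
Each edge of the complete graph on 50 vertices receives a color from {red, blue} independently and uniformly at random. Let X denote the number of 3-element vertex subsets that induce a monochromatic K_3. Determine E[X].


Let X = Σ_S X_S over the C(50, 3) = 19600 subsets S of size 3, where X_S = 1 if the K_3 on S is monochromatic.
For a fixed S, the K_3 on S has C(3, 2) = 3 edges. P[all 3 edges red] = (1/2)^3, and likewise for blue, so P[monochromatic] = 2·(1/2)^3 = 2^{1 − 3} = 1/4.
By linearity: E[X] = C(50, 3) · 2^{1 − 3} = 19600 · 1/4 = 4900.
Numerically: E[X] ≈ 4900.00000.

E[X] = C(50,3)·2^(1−C(3,2)) = 4900 ≈ 4900.00000.


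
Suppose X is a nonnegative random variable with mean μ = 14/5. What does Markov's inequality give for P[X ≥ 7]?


μ = E[X] = 14/5, a = 7.
Markov: P[X ≥ 7] ≤ μ/a = (14/5)/7 = 2/5.
Numerically: ≈ 0.40000.
(Since a = 7 > μ = 2.80000, the bound 2/5 is < 1 and informative.)

P[X ≥ 7] ≤ 2/5 ≈ 0.40000.


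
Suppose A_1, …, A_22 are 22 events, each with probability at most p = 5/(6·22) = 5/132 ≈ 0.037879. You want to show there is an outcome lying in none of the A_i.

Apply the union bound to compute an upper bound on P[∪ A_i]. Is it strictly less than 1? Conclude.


Union bound: P[∪_{i=1}^{22} A_i] ≤ Σ_i P[A_i] ≤ 22·p = 22·(5/132) = 5/6.
Numerically: 5/6 ≈ 0.833333.
Is 5/6 < 1? YES.
Since P[∪ A_i] ≤ 5/6 < 1, the complement has P[∩ A_i^c] ≥ 1 − 5/6 = 1/6 > 0, so some outcome avoids every A_i.

22·p = 5/6 ≈ 0.833333; existence CERTIFIED by the union bound.


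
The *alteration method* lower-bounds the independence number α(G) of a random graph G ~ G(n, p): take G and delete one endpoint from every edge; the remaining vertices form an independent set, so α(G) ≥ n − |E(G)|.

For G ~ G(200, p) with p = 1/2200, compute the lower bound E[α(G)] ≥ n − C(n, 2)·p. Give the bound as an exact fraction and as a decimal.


E[|E(G)|] = C(200, 2)·p = 19900 · (1/2200) = 199/22.
E[α(G)] ≥ n − E[|E(G)|] = 200 − 199/22 = 4201/22.
Numerically: ≈ 190.9545.
(This is only a lower bound; the true E[α(G)] may be larger.)

E[α(G)] ≥ 4201/22 ≈ 190.9545.


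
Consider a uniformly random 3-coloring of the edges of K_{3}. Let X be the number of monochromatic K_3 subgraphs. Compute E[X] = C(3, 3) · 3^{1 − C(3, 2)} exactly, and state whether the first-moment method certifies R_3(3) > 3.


E[X] = C(3, 3) · 3^{1 − 3} = 1 · 3^{−2} = 1/9.
As a reduced fraction: E[X] = 1/9 ≈ 0.111111.
Is E[X] < 1? YES.
Since E[X] < 1, there exists a 3-coloring of K_{3} with no monochromatic K_3; hence R_3(3) > 3.

E[X] = 1/9 ≈ 0.111111; E[X] < 1, so R_3(3) > 3.


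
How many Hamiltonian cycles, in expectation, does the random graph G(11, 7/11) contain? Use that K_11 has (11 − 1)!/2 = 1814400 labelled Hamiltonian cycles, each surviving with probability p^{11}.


K_11 has (11 − 1)!/2 = 1814400 labelled Hamiltonian cycles.
For each such Hamiltonian cycle H, let X_H = 1 if all 11 edges of H are present in G. Then P[X_H = 1] = p^{11} = (7/11)^{11} = 1977326743/285311670611.
By linearity: E[X] = Σ_H E[X_H] = 1814400 · p^{11} = 1814400 · 1977326743/285311670611 = 3587661642499200/285311670611.
Numerically: E[X] ≈ 1.26e+04.

E[X] = 1814400 · (7/11)^{11} = 3587661642499200/285311670611 ≈ 1.26e+04.


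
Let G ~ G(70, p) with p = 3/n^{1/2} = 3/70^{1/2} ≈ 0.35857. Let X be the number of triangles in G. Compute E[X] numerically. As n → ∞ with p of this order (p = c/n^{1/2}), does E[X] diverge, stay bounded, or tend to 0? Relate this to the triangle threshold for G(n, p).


Number of potential triangles: C(70, 3) = 54740.
Each occurs with probability p³ ≈ (0.35857)³ ≈ 4.6101675e-02.
By linearity: E[X] = C(70, 3)·p³ ≈ 54740 · 4.6101675e-02 ≈ 2523.60569.
Since α = 1/2 < 1, p = c/n^{1/2} ≫ 1/n is above the triangle threshold p ~ 1/n. Asymptotically E[X] ~ (c³/6)·n^{3(1−α)} = (3³/6)·n^{1.5} → ∞; triangles are abundant w.h.p.

E[X] ≈ 2523.60569; in regime p = Θ(1/n^{1/2}) E[X] diverges (above the triangle threshold p ~ 1/n).


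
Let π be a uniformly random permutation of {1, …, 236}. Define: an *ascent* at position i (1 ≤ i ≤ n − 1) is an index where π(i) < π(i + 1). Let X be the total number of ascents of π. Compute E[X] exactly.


Write X = Σ X_I over i = 1, …, 235, with X_I the indicator of one ascent.
There are 235 indicators.
For each fixed i, the pair (π(i), π(i+1)) is a uniformly random ordered pair of distinct values from {1, …, 236}; by symmetry P[π(i) < π(i+1)] = 1/2.
By linearity: E[X] = 235 · (1/2) = (236 − 1) · (1/2) = 235/2 ≈ 117.50000.

E[X] = 235/2 = 117.50000.


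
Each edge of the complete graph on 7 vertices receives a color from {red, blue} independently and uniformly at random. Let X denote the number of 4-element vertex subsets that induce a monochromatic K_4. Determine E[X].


Let X = Σ_S X_S over the C(7, 4) = 35 subsets S of size 4, where X_S = 1 if the K_4 on S is monochromatic.
For a fixed S, the K_4 on S has C(4, 2) = 6 edges. P[all 6 edges red] = (1/2)^6, and likewise for blue, so P[monochromatic] = 2·(1/2)^6 = 2^{1 − 6} = 1/32.
Summing: E[X] = C(7, 4) · 2^{1 − 6} = 35 · 1/32 = 35/32.
Numerically: E[X] ≈ 1.094.

E[X] = C(7,4)·2^(1−C(4,2)) = 35/32 ≈ 1.094.


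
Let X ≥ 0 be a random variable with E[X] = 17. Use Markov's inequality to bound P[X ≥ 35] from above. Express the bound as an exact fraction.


μ = E[X] = 17, a = 35.
Markov: P[X ≥ 35] ≤ μ/a = (17)/35 = 17/35.
Numerically: ≈ 0.4857.
(Since a = 35 > μ = 17.0000, the bound 17/35 is < 1 and informative.)

P[X ≥ 35] ≤ 17/35 ≈ 0.4857.
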